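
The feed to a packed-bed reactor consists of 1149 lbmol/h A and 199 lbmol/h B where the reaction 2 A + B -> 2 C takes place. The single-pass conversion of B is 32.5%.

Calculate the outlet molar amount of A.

B reacted = 0.325 × 199 = 64.67 lbmol/h; ν_B = −1, so ξ = 64.67/1 = 64.67 lbmol/h.
Outlet amounts (n = n₀ + ν ξ):
  A: 1149 − 2(64.67) = 1020
  B: 199 − 1(64.67) = 134.3
  C: 0 + 2(64.67) = 129.3

1020 lbmol/h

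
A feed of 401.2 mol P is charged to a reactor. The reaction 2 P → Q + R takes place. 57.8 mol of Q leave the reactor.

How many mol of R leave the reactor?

For Q: n = n₀ + 1ξ → 57.8 = 0 + 1ξ, giving ξ = 57.8 mol.
Outlet amounts (n = n₀ + ν ξ):
  P: 401.2 − 2(57.8) = 285.6
  Q: 0 + 1(57.8) = 57.8
  R: 0 + 1(57.8) = 57.8

57.8 mol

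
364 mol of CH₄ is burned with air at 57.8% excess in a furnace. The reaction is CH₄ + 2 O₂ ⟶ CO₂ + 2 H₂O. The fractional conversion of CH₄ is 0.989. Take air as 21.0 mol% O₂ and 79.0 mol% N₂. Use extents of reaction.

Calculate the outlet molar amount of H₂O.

Stoichiometric O₂ = 2 × 364 = 728 mol; O₂ fed = 728 × 1.578 = 1149 mol.
N₂ fed = 1149 × 79/21 = 4322 mol.
Fuel reacted = 0.989 × 364 → ξ = 360 mol.
Outlet (n = n₀ + ν ξ):
  CH₄: 364 − 1(360) = 4.004
  O₂: 1149 − 2(360) = 428.8
  N₂: 4322 (inert)
  CO₂: 0 + 1(360) = 360
  H₂O: 0 + 2(360) = 720

720 mol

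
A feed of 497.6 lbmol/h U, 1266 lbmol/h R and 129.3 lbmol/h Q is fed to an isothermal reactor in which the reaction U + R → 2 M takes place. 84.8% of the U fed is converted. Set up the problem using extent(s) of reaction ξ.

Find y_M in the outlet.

U reacted = 0.848 × 497.6 = 422 lbmol/h; ν_U = −1, so ξ = 422/1 = 422 lbmol/h.
Outlet amounts (n = n₀ + ν ξ):
  U: 497.6 − 1(422) = 75.64
  R: 1266 − 1(422) = 844
  M: 0 + 2(422) = 843.9
  Q: 129.3 (inert)
Total out = 1893 lbmol/h; y_M = 843.9 / 1893 = 0.4458.

0.446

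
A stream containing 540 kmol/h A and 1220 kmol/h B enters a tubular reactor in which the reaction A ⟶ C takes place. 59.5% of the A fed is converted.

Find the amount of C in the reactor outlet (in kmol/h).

A reacted = 0.595 × 540 = 321.3 kmol/h; ν_A = −1, so ξ = 321.3/1 = 321.3 kmol/h.
Outlet amounts (n = n₀ + ν ξ):
  A: 540 − 1(321.3) = 218.7
  C: 0 + 1(321.3) = 321.3
  B: 1220 (inert)

321 kmol/h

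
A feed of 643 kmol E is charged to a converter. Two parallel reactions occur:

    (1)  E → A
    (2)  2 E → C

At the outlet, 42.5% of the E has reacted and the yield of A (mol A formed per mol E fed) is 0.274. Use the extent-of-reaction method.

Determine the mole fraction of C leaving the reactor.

0.0817

Yield of A: 1ξ₁ / 643 = 0.274 → ξ₁ = 176.2 kmol.
Conversion of E: 1ξ₁ + 2ξ₂ = 0.425 × 643 = 273.3 → ξ₂ = 48.55 kmol.
Outlet amounts (n = n₀ + Σ ν·ξ):
  E: 643 − 1(176.2) − 2(48.55) = 369.7
  A: 0 + 1(176.2) = 176.2
  C: 0 + 1(48.55) = 48.55
Total out = 594.5 kmol; y_C = 48.55 / 594.5 = 0.08167.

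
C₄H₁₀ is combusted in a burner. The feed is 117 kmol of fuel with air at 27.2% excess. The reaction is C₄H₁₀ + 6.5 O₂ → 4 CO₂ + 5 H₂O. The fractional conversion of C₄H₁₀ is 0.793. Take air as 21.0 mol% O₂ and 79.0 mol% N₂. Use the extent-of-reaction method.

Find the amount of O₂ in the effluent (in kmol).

364 kmol

Stoichiometric O₂ = 6.5 × 117 = 760.5 kmol; O₂ fed = 760.5 × 1.272 = 967.4 kmol.
N₂ fed = 967.4 × 79/21 = 3639 kmol.
Fuel reacted = 0.793 × 117 → ξ = 92.78 kmol.
Outlet (n = n₀ + ν ξ):
  C₄H₁₀: 117 − 1(92.78) = 24.22
  O₂: 967.4 − 6.5(92.78) = 364.3
  N₂: 3639 (inert)
  CO₂: 0 + 4(92.78) = 371.1
  H₂O: 0 + 5(92.78) = 463.9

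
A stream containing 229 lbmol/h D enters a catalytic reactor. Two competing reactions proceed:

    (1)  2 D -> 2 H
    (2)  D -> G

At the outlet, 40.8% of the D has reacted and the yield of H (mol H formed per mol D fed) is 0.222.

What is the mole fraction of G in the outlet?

Yield of H: 2ξ₁ / 229 = 0.222 → ξ₁ = 25.42 lbmol/h.
Conversion of D: 2ξ₁ + 1ξ₂ = 0.408 × 229 = 93.43 → ξ₂ = 42.59 lbmol/h.
Outlet amounts (n = n₀ + Σ ν·ξ):
  D: 229 − 2(25.42) − 1(42.59) = 135.6
  H: 0 + 2(25.42) = 50.84
  G: 0 + 1(42.59) = 42.59
Total out = 229 lbmol/h; y_G = 42.59 / 229 = 0.186.

0.186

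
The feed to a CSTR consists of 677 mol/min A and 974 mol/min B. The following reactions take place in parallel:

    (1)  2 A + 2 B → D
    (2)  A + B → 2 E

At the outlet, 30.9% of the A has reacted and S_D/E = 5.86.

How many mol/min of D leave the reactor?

100 mol/min

Conversion of A: A consumed = 0.309 × 677 = 209.2 mol/min = 2ξ₁ + 1ξ₂.
Selectivity: 1ξ₁ / (2ξ₂) = 5.86 → ξ₁ = 11.72 ξ₂.
Substitute: (2·11.72 + 1) ξ₂ = 209.2 → ξ₂ = 8.559 mol/min, ξ₁ = 100.3 mol/min.
Outlet amounts (n = n₀ + Σ ν·ξ):
  A: 677 − 2(100.3) − 1(8.559) = 467.8
  B: 974 − 2(100.3) − 1(8.559) = 764.8
  D: 0 + 1(100.3) = 100.3
  E: 0 + 2(8.559) = 17.12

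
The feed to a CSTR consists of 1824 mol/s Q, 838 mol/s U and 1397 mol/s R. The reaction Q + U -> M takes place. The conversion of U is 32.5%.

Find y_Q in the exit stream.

0.41

U reacted = 0.325 × 838 = 272.4 mol/s; ν_U = −1, so ξ = 272.4/1 = 272.4 mol/s.
Outlet amounts (n = n₀ + ν ξ):
  Q: 1824 − 1(272.4) = 1552
  U: 838 − 1(272.4) = 565.6
  M: 0 + 1(272.4) = 272.4
  R: 1397 (inert)
Total out = 3787 mol/s; y_Q = 1552 / 3787 = 0.4098.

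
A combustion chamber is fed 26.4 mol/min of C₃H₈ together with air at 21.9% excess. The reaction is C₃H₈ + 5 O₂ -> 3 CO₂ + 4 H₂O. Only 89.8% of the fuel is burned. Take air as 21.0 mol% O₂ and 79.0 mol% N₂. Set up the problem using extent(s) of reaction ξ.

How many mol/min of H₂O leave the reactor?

Stoichiometric O₂ = 5 × 26.4 = 132 mol/min; O₂ fed = 132 × 1.219 = 160.9 mol/min.
N₂ fed = 160.9 × 79/21 = 605.3 mol/min.
Fuel reacted = 0.898 × 26.4 → ξ = 23.71 mol/min.
Outlet (n = n₀ + ν ξ):
  C₃H₈: 26.4 − 1(23.71) = 2.693
  O₂: 160.9 − 5(23.71) = 42.37
  N₂: 605.3 (inert)
  CO₂: 0 + 3(23.71) = 71.12
  H₂O: 0 + 4(23.71) = 94.83

94.8 mol/min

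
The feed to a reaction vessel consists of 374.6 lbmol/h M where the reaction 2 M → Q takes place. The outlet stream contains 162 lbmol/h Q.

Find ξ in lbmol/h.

For Q: n = n₀ + 1ξ → 162 = 0 + 1ξ, giving ξ = 162 lbmol/h.
Outlet amounts (n = n₀ + ν ξ):
  M: 374.6 − 2(162) = 50.6
  Q: 0 + 1(162) = 162

ξ = 162 lbmol/h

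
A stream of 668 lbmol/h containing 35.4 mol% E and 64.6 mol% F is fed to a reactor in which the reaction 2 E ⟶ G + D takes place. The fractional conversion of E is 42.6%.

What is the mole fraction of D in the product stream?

E reacted = 0.426 × 236.5 = 100.7 lbmol/h; ν_E = −2, so ξ = 100.7/2 = 50.37 lbmol/h.
Outlet amounts (n = n₀ + ν ξ):
  E: 236.5 − 2(50.37) = 135.7
  G: 0 + 1(50.37) = 50.37
  D: 0 + 1(50.37) = 50.37
  F: 431.5 (inert)
Total out = 668 lbmol/h; y_D = 50.37 / 668 = 0.0754.

0.0754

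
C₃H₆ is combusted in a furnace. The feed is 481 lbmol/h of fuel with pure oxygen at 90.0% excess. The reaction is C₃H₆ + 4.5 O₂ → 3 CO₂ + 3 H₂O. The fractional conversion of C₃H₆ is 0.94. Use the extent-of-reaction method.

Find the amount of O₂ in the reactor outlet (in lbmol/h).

Stoichiometric O₂ = 4.5 × 481 = 2164 lbmol/h; O₂ fed = 2164 × 1.900 = 4113 lbmol/h.
Fuel reacted = 0.94 × 481 → ξ = 452.1 lbmol/h.
Outlet (n = n₀ + ν ξ):
  C₃H₆: 481 − 1(452.1) = 28.86
  O₂: 4113 − 4.5(452.1) = 2078
  CO₂: 0 + 3(452.1) = 1356
  H₂O: 0 + 3(452.1) = 1356

2080 lbmol/h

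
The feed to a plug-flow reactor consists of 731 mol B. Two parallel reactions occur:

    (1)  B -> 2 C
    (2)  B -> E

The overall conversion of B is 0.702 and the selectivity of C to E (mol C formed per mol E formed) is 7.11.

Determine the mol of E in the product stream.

113 mol

Conversion of B: B consumed = 0.702 × 731 = 513.2 mol = 1ξ₁ + 1ξ₂.
Selectivity: 2ξ₁ / (1ξ₂) = 7.11 → ξ₁ = 3.555 ξ₂.
Substitute: (1·3.555 + 1) ξ₂ = 513.2 → ξ₂ = 112.7 mol, ξ₁ = 400.5 mol.
Outlet amounts (n = n₀ + Σ ν·ξ):
  B: 731 − 1(400.5) − 1(112.7) = 217.8
  C: 0 + 2(400.5) = 801
  E: 0 + 1(112.7) = 112.7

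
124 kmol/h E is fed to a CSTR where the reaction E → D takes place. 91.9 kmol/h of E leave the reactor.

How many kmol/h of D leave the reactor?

For E: n = n₀ − 1ξ → 91.9 = 124 − 1ξ, giving ξ = 32.1 kmol/h.
Outlet amounts (n = n₀ + ν ξ):
  E: 124 − 1(32.1) = 91.9
  D: 0 + 1(32.1) = 32.1

32.1 kmol/h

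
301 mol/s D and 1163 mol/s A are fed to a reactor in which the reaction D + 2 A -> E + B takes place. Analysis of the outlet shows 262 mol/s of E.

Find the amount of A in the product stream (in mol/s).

639 mol/s

For E: n = n₀ + 1ξ → 262 = 0 + 1ξ, giving ξ = 262 mol/s.
Outlet amounts (n = n₀ + ν ξ):
  D: 301 − 1(262) = 39
  A: 1163 − 2(262) = 639
  E: 0 + 1(262) = 262
  B: 0 + 1(262) = 262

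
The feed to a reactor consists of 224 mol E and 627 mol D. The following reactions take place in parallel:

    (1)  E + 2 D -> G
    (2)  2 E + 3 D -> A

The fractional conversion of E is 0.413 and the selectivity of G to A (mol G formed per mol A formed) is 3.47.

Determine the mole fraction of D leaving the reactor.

Conversion of E: E consumed = 0.413 × 224 = 92.51 mol = 1ξ₁ + 2ξ₂.
Selectivity: 1ξ₁ / (1ξ₂) = 3.47 → ξ₁ = 3.47 ξ₂.
Substitute: (1·3.47 + 2) ξ₂ = 92.51 → ξ₂ = 16.91 mol, ξ₁ = 58.69 mol.
Outlet amounts (n = n₀ + Σ ν·ξ):
  E: 224 − 1(58.69) − 2(16.91) = 131.5
  D: 627 − 2(58.69) − 3(16.91) = 458.9
  G: 0 + 1(58.69) = 58.69
  A: 0 + 1(16.91) = 16.91
Total out = 666 mol; y_D = 458.9 / 666 = 0.689.

0.689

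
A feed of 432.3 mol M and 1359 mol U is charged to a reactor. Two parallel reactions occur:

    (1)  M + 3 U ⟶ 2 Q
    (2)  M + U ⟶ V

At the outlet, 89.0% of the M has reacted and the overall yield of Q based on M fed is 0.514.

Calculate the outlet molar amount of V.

Yield of Q: 2ξ₁ / 432.3 = 0.514 → ξ₁ = 111.1 mol.
Conversion of M: 1ξ₁ + 1ξ₂ = 0.89 × 432.3 = 384.7 → ξ₂ = 273.6 mol.
Outlet amounts (n = n₀ + Σ ν·ξ):
  M: 432.3 − 1(111.1) − 1(273.6) = 47.55
  U: 1359 − 3(111.1) − 1(273.6) = 752.1
  Q: 0 + 2(111.1) = 222.2
  V: 0 + 1(273.6) = 273.6

274 mol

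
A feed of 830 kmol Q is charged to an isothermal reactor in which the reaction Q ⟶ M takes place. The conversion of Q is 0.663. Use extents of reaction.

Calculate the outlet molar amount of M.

Q reacted = 0.663 × 830 = 550.3 kmol; ν_Q = −1, so ξ = 550.3/1 = 550.3 kmol.
Outlet amounts (n = n₀ + ν ξ):
  Q: 830 − 1(550.3) = 279.7
  M: 0 + 1(550.3) = 550.3

550 kmol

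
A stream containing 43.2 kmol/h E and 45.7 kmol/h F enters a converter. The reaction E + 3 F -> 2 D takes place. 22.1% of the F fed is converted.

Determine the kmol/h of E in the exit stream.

39.8 kmol/h

F reacted = 0.221 × 45.7 = 10.1 kmol/h; ν_F = −3, so ξ = 10.1/3 = 3.367 kmol/h.
Outlet amounts (n = n₀ + ν ξ):
  E: 43.2 − 1(3.367) = 39.83
  F: 45.7 − 3(3.367) = 35.6
  D: 0 + 2(3.367) = 6.733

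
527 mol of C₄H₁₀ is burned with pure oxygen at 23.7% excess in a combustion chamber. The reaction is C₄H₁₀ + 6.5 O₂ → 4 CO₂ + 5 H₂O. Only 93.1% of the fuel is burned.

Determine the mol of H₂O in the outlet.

Stoichiometric O₂ = 6.5 × 527 = 3426 mol; O₂ fed = 3426 × 1.237 = 4237 mol.
Fuel reacted = 0.931 × 527 → ξ = 490.6 mol.
Outlet (n = n₀ + ν ξ):
  C₄H₁₀: 527 − 1(490.6) = 36.36
  O₂: 4237 − 6.5(490.6) = 1048
  CO₂: 0 + 4(490.6) = 1963
  H₂O: 0 + 5(490.6) = 2453

2450 mol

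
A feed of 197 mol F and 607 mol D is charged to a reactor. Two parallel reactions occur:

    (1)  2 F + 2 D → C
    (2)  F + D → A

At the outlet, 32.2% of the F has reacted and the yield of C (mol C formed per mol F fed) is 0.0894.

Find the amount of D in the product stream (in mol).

544 mol

Yield of C: 1ξ₁ / 197 = 0.0894 → ξ₁ = 17.61 mol.
Conversion of F: 2ξ₁ + 1ξ₂ = 0.322 × 197 = 63.43 → ξ₂ = 28.21 mol.
Outlet amounts (n = n₀ + Σ ν·ξ):
  F: 197 − 2(17.61) − 1(28.21) = 133.6
  D: 607 − 2(17.61) − 1(28.21) = 543.6
  C: 0 + 1(17.61) = 17.61
  A: 0 + 1(28.21) = 28.21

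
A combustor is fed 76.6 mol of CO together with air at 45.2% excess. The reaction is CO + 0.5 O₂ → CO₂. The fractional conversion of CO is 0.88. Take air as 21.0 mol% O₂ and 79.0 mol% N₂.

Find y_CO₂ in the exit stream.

0.219

Stoichiometric O₂ = 0.5 × 76.6 = 38.3 mol; O₂ fed = 38.3 × 1.452 = 55.61 mol.
N₂ fed = 55.61 × 79/21 = 209.2 mol.
Fuel reacted = 0.88 × 76.6 → ξ = 67.41 mol.
Outlet (n = n₀ + ν ξ):
  CO: 76.6 − 1(67.41) = 9.192
  O₂: 55.61 − 0.5(67.41) = 21.91
  N₂: 209.2 (inert)
  CO₂: 0 + 1(67.41) = 67.41
Total out = 307.7 mol; y_CO₂ = 67.41 / 307.7 = 0.2191.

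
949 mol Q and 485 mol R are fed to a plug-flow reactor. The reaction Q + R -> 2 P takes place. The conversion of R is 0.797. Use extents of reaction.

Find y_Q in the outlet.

R reacted = 0.797 × 485 = 386.5 mol; ν_R = −1, so ξ = 386.5/1 = 386.5 mol.
Outlet amounts (n = n₀ + ν ξ):
  Q: 949 − 1(386.5) = 562.5
  R: 485 − 1(386.5) = 98.45
  P: 0 + 2(386.5) = 773.1
Total out = 1434 mol; y_Q = 562.5 / 1434 = 0.3922.

0.392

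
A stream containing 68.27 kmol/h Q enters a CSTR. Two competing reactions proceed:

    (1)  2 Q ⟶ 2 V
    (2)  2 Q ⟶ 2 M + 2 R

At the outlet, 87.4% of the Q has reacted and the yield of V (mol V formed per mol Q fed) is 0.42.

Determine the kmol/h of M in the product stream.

Yield of V: 2ξ₁ / 68.27 = 0.42 → ξ₁ = 14.34 kmol/h.
Conversion of Q: 2ξ₁ + 2ξ₂ = 0.874 × 68.27 = 59.67 → ξ₂ = 15.5 kmol/h.
Outlet amounts (n = n₀ + Σ ν·ξ):
  Q: 68.27 − 2(14.34) − 2(15.5) = 8.602
  V: 0 + 2(14.34) = 28.67
  M: 0 + 2(15.5) = 30.99
  R: 0 + 2(15.5) = 30.99

31 kmol/h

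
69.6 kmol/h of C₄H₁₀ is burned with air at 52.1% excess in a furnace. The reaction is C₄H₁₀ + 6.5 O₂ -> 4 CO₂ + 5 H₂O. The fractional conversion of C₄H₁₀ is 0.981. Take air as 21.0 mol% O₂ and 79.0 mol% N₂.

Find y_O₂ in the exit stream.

Stoichiometric O₂ = 6.5 × 69.6 = 452.4 kmol/h; O₂ fed = 452.4 × 1.521 = 688.1 kmol/h.
N₂ fed = 688.1 × 79/21 = 2589 kmol/h.
Fuel reacted = 0.981 × 69.6 → ξ = 68.28 kmol/h.
Outlet (n = n₀ + ν ξ):
  C₄H₁₀: 69.6 − 1(68.28) = 1.322
  O₂: 688.1 − 6.5(68.28) = 244.3
  N₂: 2589 (inert)
  CO₂: 0 + 4(68.28) = 273.1
  H₂O: 0 + 5(68.28) = 341.4
Total out = 3449 kmol/h; y_O₂ = 244.3 / 3449 = 0.07084.

0.0708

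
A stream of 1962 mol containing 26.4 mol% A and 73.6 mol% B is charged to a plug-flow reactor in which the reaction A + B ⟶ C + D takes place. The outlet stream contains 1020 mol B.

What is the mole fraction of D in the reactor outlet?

0.216

For B: n = n₀ − 1ξ → 1020 = 1444 − 1ξ, giving ξ = 424 mol.
Outlet amounts (n = n₀ + ν ξ):
  A: 518 − 1(424) = 93.94
  B: 1444 − 1(424) = 1020
  C: 0 + 1(424) = 424
  D: 0 + 1(424) = 424
Total out = 1962 mol; y_D = 424 / 1962 = 0.2161.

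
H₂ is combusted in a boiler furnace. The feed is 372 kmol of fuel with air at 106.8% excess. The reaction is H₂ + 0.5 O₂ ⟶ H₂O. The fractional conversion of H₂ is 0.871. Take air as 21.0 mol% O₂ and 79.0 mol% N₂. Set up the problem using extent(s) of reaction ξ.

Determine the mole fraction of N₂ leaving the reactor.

Stoichiometric O₂ = 0.5 × 372 = 186 kmol; O₂ fed = 186 × 2.068 = 384.6 kmol.
N₂ fed = 384.6 × 79/21 = 1447 kmol.
Fuel reacted = 0.871 × 372 → ξ = 324 kmol.
Outlet (n = n₀ + ν ξ):
  H₂: 372 − 1(324) = 47.99
  O₂: 384.6 − 0.5(324) = 222.6
  N₂: 1447 (inert)
  H₂O: 0 + 1(324) = 324
Total out = 2042 kmol; y_N₂ = 1447 / 2042 = 0.7087.

0.709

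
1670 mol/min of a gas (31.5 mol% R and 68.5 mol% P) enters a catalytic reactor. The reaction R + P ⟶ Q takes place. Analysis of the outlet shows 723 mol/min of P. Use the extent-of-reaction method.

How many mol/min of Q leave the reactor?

421 mol/min

For P: n = n₀ − 1ξ → 723 = 1144 − 1ξ, giving ξ = 421 mol/min.
Outlet amounts (n = n₀ + ν ξ):
  R: 526 − 1(421) = 105.1
  P: 1144 − 1(421) = 723
  Q: 0 + 1(421) = 421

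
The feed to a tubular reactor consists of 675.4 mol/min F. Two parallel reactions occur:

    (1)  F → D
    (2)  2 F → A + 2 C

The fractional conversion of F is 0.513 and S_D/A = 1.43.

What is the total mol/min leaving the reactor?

Conversion of F: F consumed = 0.513 × 675.4 = 346.5 mol/min = 1ξ₁ + 2ξ₂.
Selectivity: 1ξ₁ / (1ξ₂) = 1.43 → ξ₁ = 1.43 ξ₂.
Substitute: (1·1.43 + 2) ξ₂ = 346.5 → ξ₂ = 101 mol/min, ξ₁ = 144.5 mol/min.
Outlet amounts (n = n₀ + Σ ν·ξ):
  F: 675.4 − 1(144.5) − 2(101) = 328.9
  D: 0 + 1(144.5) = 144.5
  A: 0 + 1(101) = 101
  C: 0 + 2(101) = 202
Total out = 328.9 + 144.5 + 101 + 202 = 776.4 mol/min.

776 mol/min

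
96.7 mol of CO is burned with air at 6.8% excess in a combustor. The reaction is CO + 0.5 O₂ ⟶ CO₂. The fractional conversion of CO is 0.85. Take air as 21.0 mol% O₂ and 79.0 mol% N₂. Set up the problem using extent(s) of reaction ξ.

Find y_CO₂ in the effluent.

0.273

Stoichiometric O₂ = 0.5 × 96.7 = 48.35 mol; O₂ fed = 48.35 × 1.068 = 51.64 mol.
N₂ fed = 51.64 × 79/21 = 194.3 mol.
Fuel reacted = 0.85 × 96.7 → ξ = 82.19 mol.
Outlet (n = n₀ + ν ξ):
  CO: 96.7 − 1(82.19) = 14.51
  O₂: 51.64 − 0.5(82.19) = 10.54
  N₂: 194.3 (inert)
  CO₂: 0 + 1(82.19) = 82.19
Total out = 301.5 mol; y_CO₂ = 82.19 / 301.5 = 0.2726.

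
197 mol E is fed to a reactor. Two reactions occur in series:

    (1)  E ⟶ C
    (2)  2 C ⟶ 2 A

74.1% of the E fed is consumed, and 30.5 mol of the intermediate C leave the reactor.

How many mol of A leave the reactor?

Conversion of E: E consumed = 1ξ₁ = 0.741 × 197 → ξ₁ = 146 mol.
C balance: n_C = 0 + 1ξ₁ − 2ξ₂ = 30.5 → ξ₂ = (1·146 − 30.5)/2 = 57.74 mol.
Outlet amounts (n = n₀ + Σ ν·ξ):
  E: 197 − 1(146) = 51.02
  C: 0 + 1(146) − 2(57.74) = 30.5
  A: 0 + 2(57.74) = 115.5

115 mol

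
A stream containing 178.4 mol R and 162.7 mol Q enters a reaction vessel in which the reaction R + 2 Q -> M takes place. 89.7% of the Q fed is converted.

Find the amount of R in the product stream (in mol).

105 mol

Q reacted = 0.897 × 162.7 = 145.9 mol; ν_Q = −2, so ξ = 145.9/2 = 72.97 mol.
Outlet amounts (n = n₀ + ν ξ):
  R: 178.4 − 1(72.97) = 105.4
  Q: 162.7 − 2(72.97) = 16.76
  M: 0 + 1(72.97) = 72.97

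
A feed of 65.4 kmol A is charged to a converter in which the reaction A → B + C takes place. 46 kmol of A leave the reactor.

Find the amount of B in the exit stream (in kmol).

19.4 kmol

For A: n = n₀ − 1ξ → 46 = 65.4 − 1ξ, giving ξ = 19.4 kmol.
Outlet amounts (n = n₀ + ν ξ):
  A: 65.4 − 1(19.4) = 46
  B: 0 + 1(19.4) = 19.4
  C: 0 + 1(19.4) = 19.4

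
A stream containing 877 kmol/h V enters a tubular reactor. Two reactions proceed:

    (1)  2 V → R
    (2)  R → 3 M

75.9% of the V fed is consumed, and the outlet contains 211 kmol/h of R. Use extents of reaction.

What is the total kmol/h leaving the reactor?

Conversion of V: V consumed = 2ξ₁ = 0.759 × 877 → ξ₁ = 332.8 kmol/h.
R balance: n_R = 0 + 1ξ₁ − 1ξ₂ = 211 → ξ₂ = (1·332.8 − 211)/1 = 121.8 kmol/h.
Outlet amounts (n = n₀ + Σ ν·ξ):
  V: 877 − 2(332.8) = 211.4
  R: 0 + 1(332.8) − 1(121.8) = 211
  M: 0 + 3(121.8) = 365.5
Total out = 211.4 + 211 + 365.5 = 787.8 kmol/h.

788 kmol/h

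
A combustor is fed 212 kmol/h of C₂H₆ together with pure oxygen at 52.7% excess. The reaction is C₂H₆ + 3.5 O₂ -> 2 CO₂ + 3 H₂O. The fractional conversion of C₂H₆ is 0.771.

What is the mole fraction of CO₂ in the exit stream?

0.229

Stoichiometric O₂ = 3.5 × 212 = 742 kmol/h; O₂ fed = 742 × 1.527 = 1133 kmol/h.
Fuel reacted = 0.771 × 212 → ξ = 163.5 kmol/h.
Outlet (n = n₀ + ν ξ):
  C₂H₆: 212 − 1(163.5) = 48.55
  O₂: 1133 − 3.5(163.5) = 561
  CO₂: 0 + 2(163.5) = 326.9
  H₂O: 0 + 3(163.5) = 490.4
Total out = 1427 kmol/h; y_CO₂ = 326.9 / 1427 = 0.2291.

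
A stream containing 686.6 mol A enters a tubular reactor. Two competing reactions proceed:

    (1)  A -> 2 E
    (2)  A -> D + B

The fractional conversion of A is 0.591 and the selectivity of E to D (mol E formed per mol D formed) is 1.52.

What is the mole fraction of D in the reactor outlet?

Conversion of A: A consumed = 0.591 × 686.6 = 405.8 mol = 1ξ₁ + 1ξ₂.
Selectivity: 2ξ₁ / (1ξ₂) = 1.52 → ξ₁ = 0.76 ξ₂.
Substitute: (1·0.76 + 1) ξ₂ = 405.8 → ξ₂ = 230.6 mol, ξ₁ = 175.2 mol.
Outlet amounts (n = n₀ + Σ ν·ξ):
  A: 686.6 − 1(175.2) − 1(230.6) = 280.8
  E: 0 + 2(175.2) = 350.4
  D: 0 + 1(230.6) = 230.6
  B: 0 + 1(230.6) = 230.6
Total out = 1092 mol; y_D = 230.6 / 1092 = 0.2111.

0.211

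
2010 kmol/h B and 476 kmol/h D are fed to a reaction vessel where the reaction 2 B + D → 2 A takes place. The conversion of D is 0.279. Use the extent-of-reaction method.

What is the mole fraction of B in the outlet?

0.741

D reacted = 0.279 × 476 = 132.8 kmol/h; ν_D = −1, so ξ = 132.8/1 = 132.8 kmol/h.
Outlet amounts (n = n₀ + ν ξ):
  B: 2010 − 2(132.8) = 1744
  D: 476 − 1(132.8) = 343.2
  A: 0 + 2(132.8) = 265.6
Total out = 2353 kmol/h; y_B = 1744 / 2353 = 0.7413.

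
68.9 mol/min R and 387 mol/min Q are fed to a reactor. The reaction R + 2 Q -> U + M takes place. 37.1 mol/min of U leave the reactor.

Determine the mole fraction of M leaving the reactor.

0.0886

For U: n = n₀ + 1ξ → 37.1 = 0 + 1ξ, giving ξ = 37.1 mol/min.
Outlet amounts (n = n₀ + ν ξ):
  R: 68.9 − 1(37.1) = 31.8
  Q: 387 − 2(37.1) = 312.8
  U: 0 + 1(37.1) = 37.1
  M: 0 + 1(37.1) = 37.1
Total out = 418.8 mol/min; y_M = 37.1 / 418.8 = 0.08859.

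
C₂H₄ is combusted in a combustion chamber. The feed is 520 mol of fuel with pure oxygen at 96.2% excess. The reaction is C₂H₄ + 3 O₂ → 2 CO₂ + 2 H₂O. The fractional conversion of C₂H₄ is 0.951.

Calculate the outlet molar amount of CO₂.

Stoichiometric O₂ = 3 × 520 = 1560 mol; O₂ fed = 1560 × 1.962 = 3061 mol.
Fuel reacted = 0.951 × 520 → ξ = 494.5 mol.
Outlet (n = n₀ + ν ξ):
  C₂H₄: 520 − 1(494.5) = 25.48
  O₂: 3061 − 3(494.5) = 1577
  CO₂: 0 + 2(494.5) = 989
  H₂O: 0 + 2(494.5) = 989

989 mol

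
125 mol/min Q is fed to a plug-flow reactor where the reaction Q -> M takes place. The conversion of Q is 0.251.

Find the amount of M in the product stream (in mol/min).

Q reacted = 0.251 × 125 = 31.38 mol/min; ν_Q = −1, so ξ = 31.38/1 = 31.38 mol/min.
Outlet amounts (n = n₀ + ν ξ):
  Q: 125 − 1(31.38) = 93.62
  M: 0 + 1(31.38) = 31.38

31.4 mol/min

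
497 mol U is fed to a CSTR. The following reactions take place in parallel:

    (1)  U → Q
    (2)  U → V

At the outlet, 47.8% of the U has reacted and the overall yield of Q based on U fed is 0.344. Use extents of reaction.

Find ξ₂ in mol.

ξ₂ = 66.6 mol

Yield of Q: 1ξ₁ / 497 = 0.344 → ξ₁ = 171 mol.
Conversion of U: 1ξ₁ + 1ξ₂ = 0.478 × 497 = 237.6 → ξ₂ = 66.6 mol.
Outlet amounts (n = n₀ + Σ ν·ξ):
  U: 497 − 1(171) − 1(66.6) = 259.4
  Q: 0 + 1(171) = 171
  V: 0 + 1(66.6) = 66.6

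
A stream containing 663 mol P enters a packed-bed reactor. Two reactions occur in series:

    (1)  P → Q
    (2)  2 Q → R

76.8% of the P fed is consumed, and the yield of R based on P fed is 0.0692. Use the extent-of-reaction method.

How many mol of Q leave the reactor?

417 mol

Conversion of P: P consumed = 1ξ₁ = 0.768 × 663 → ξ₁ = 509.2 mol.
Yield of R: 1ξ₂ / 663 = 0.0692 → ξ₂ = 45.88 mol.
Outlet amounts (n = n₀ + Σ ν·ξ):
  P: 663 − 1(509.2) = 153.8
  Q: 0 + 1(509.2) − 2(45.88) = 417.4
  R: 0 + 1(45.88) = 45.88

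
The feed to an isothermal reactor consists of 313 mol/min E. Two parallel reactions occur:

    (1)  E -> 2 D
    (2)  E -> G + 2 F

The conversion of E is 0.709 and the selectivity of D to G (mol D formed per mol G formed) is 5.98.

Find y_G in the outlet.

Conversion of E: E consumed = 0.709 × 313 = 221.9 mol/min = 1ξ₁ + 1ξ₂.
Selectivity: 2ξ₁ / (1ξ₂) = 5.98 → ξ₁ = 2.99 ξ₂.
Substitute: (1·2.99 + 1) ξ₂ = 221.9 → ξ₂ = 55.62 mol/min, ξ₁ = 166.3 mol/min.
Outlet amounts (n = n₀ + Σ ν·ξ):
  E: 313 − 1(166.3) − 1(55.62) = 91.08
  D: 0 + 2(166.3) = 332.6
  G: 0 + 1(55.62) = 55.62
  F: 0 + 2(55.62) = 111.2
Total out = 590.5 mol/min; y_G = 55.62 / 590.5 = 0.09418.

0.0942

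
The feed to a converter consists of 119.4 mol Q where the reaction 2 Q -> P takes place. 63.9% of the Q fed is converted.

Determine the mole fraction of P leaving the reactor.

Q reacted = 0.639 × 119.4 = 76.3 mol; ν_Q = −2, so ξ = 76.3/2 = 38.15 mol.
Outlet amounts (n = n₀ + ν ξ):
  Q: 119.4 − 2(38.15) = 43.1
  P: 0 + 1(38.15) = 38.15
Total out = 81.25 mol; y_P = 38.15 / 81.25 = 0.4695.

0.47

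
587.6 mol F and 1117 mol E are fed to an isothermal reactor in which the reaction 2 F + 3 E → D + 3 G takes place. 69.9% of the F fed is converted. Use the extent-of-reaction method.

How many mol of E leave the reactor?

F reacted = 0.699 × 587.6 = 410.7 mol; ν_F = −2, so ξ = 410.7/2 = 205.4 mol.
Outlet amounts (n = n₀ + ν ξ):
  F: 587.6 − 2(205.4) = 176.9
  E: 1117 − 3(205.4) = 500.9
  D: 0 + 1(205.4) = 205.4
  G: 0 + 3(205.4) = 616.1

501 mol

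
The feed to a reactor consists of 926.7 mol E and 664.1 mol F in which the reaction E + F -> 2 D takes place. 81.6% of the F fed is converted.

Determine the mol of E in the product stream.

F reacted = 0.816 × 664.1 = 541.9 mol; ν_F = −1, so ξ = 541.9/1 = 541.9 mol.
Outlet amounts (n = n₀ + ν ξ):
  E: 926.7 − 1(541.9) = 384.8
  F: 664.1 − 1(541.9) = 122.2
  D: 0 + 2(541.9) = 1084

385 mol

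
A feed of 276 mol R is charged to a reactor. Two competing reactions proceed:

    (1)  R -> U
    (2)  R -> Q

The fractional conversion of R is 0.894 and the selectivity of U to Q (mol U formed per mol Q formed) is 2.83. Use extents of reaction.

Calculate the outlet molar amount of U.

182 mol

Conversion of R: R consumed = 0.894 × 276 = 246.7 mol = 1ξ₁ + 1ξ₂.
Selectivity: 1ξ₁ / (1ξ₂) = 2.83 → ξ₁ = 2.83 ξ₂.
Substitute: (1·2.83 + 1) ξ₂ = 246.7 → ξ₂ = 64.42 mol, ξ₁ = 182.3 mol.
Outlet amounts (n = n₀ + Σ ν·ξ):
  R: 276 − 1(182.3) − 1(64.42) = 29.26
  U: 0 + 1(182.3) = 182.3
  Q: 0 + 1(64.42) = 64.42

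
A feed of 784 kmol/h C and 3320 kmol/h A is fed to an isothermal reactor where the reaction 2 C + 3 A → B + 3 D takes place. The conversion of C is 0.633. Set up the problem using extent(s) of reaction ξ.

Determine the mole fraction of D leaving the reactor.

C reacted = 0.633 × 784 = 496.3 kmol/h; ν_C = −2, so ξ = 496.3/2 = 248.1 kmol/h.
Outlet amounts (n = n₀ + ν ξ):
  C: 784 − 2(248.1) = 287.7
  A: 3320 − 3(248.1) = 2576
  B: 0 + 1(248.1) = 248.1
  D: 0 + 3(248.1) = 744.4
Total out = 3856 kmol/h; y_D = 744.4 / 3856 = 0.1931.

0.193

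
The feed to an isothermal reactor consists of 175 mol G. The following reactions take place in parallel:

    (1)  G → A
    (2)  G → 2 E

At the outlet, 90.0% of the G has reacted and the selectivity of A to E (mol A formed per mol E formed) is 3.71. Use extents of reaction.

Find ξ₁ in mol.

Conversion of G: G consumed = 0.9 × 175 = 157.5 mol = 1ξ₁ + 1ξ₂.
Selectivity: 1ξ₁ / (2ξ₂) = 3.71 → ξ₁ = 7.42 ξ₂.
Substitute: (1·7.42 + 1) ξ₂ = 157.5 → ξ₂ = 18.71 mol, ξ₁ = 138.8 mol.
Outlet amounts (n = n₀ + Σ ν·ξ):
  G: 175 − 1(138.8) − 1(18.71) = 17.5
  A: 0 + 1(138.8) = 138.8
  E: 0 + 2(18.71) = 37.41

ξ₁ = 139 mol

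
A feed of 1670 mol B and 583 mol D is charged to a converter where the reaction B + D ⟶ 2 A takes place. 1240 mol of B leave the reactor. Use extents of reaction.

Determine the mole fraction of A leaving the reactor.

For B: n = n₀ − 1ξ → 1240 = 1670 − 1ξ, giving ξ = 430 mol.
Outlet amounts (n = n₀ + ν ξ):
  B: 1670 − 1(430) = 1240
  D: 583 − 1(430) = 153
  A: 0 + 2(430) = 860
Total out = 2253 mol; y_A = 860 / 2253 = 0.3817.

0.382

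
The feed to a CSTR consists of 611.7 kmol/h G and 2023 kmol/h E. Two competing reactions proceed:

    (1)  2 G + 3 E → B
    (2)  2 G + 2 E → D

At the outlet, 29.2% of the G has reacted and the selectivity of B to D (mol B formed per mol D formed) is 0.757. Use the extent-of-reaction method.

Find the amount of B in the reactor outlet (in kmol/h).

38.5 kmol/h

Conversion of G: G consumed = 0.292 × 611.7 = 178.6 kmol/h = 2ξ₁ + 2ξ₂.
Selectivity: 1ξ₁ / (1ξ₂) = 0.757 → ξ₁ = 0.757 ξ₂.
Substitute: (2·0.757 + 2) ξ₂ = 178.6 → ξ₂ = 50.83 kmol/h, ξ₁ = 38.48 kmol/h.
Outlet amounts (n = n₀ + Σ ν·ξ):
  G: 611.7 − 2(38.48) − 2(50.83) = 433.1
  E: 2023 − 3(38.48) − 2(50.83) = 1806
  B: 0 + 1(38.48) = 38.48
  D: 0 + 1(50.83) = 50.83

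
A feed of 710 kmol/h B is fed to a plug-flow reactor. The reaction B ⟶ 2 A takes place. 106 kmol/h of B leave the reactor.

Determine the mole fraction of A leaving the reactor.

For B: n = n₀ − 1ξ → 106 = 710 − 1ξ, giving ξ = 604 kmol/h.
Outlet amounts (n = n₀ + ν ξ):
  B: 710 − 1(604) = 106
  A: 0 + 2(604) = 1208
Total out = 1314 kmol/h; y_A = 1208 / 1314 = 0.9193.

0.919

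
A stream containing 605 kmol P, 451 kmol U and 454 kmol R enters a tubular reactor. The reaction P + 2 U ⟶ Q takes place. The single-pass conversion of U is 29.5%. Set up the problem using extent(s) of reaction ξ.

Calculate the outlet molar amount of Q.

66.5 kmol

U reacted = 0.295 × 451 = 133 kmol; ν_U = −2, so ξ = 133/2 = 66.52 kmol.
Outlet amounts (n = n₀ + ν ξ):
  P: 605 − 1(66.52) = 538.5
  U: 451 − 2(66.52) = 318
  Q: 0 + 1(66.52) = 66.52
  R: 454 (inert)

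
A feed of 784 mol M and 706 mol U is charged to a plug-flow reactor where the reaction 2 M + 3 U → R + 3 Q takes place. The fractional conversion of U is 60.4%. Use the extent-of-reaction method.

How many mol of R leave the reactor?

142 mol

U reacted = 0.604 × 706 = 426.4 mol; ν_U = −3, so ξ = 426.4/3 = 142.1 mol.
Outlet amounts (n = n₀ + ν ξ):
  M: 784 − 2(142.1) = 499.7
  U: 706 − 3(142.1) = 279.6
  R: 0 + 1(142.1) = 142.1
  Q: 0 + 3(142.1) = 426.4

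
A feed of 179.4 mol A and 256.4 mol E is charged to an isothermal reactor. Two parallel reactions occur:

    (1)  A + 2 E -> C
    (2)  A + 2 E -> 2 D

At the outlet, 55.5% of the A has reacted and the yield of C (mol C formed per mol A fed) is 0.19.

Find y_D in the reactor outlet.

0.433

Yield of C: 1ξ₁ / 179.4 = 0.19 → ξ₁ = 34.09 mol.
Conversion of A: 1ξ₁ + 1ξ₂ = 0.555 × 179.4 = 99.57 → ξ₂ = 65.48 mol.
Outlet amounts (n = n₀ + Σ ν·ξ):
  A: 179.4 − 1(34.09) − 1(65.48) = 79.83
  E: 256.4 − 2(34.09) − 2(65.48) = 57.27
  C: 0 + 1(34.09) = 34.09
  D: 0 + 2(65.48) = 131
Total out = 302.1 mol; y_D = 131 / 302.1 = 0.4334.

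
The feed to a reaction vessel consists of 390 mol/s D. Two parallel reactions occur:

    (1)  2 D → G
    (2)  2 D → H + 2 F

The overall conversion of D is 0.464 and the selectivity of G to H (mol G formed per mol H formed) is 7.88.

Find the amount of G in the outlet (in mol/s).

Conversion of D: D consumed = 0.464 × 390 = 181 mol/s = 2ξ₁ + 2ξ₂.
Selectivity: 1ξ₁ / (1ξ₂) = 7.88 → ξ₁ = 7.88 ξ₂.
Substitute: (2·7.88 + 2) ξ₂ = 181 → ξ₂ = 10.19 mol/s, ξ₁ = 80.29 mol/s.
Outlet amounts (n = n₀ + Σ ν·ξ):
  D: 390 − 2(80.29) − 2(10.19) = 209
  G: 0 + 1(80.29) = 80.29
  H: 0 + 1(10.19) = 10.19
  F: 0 + 2(10.19) = 20.38

80.3 mol/s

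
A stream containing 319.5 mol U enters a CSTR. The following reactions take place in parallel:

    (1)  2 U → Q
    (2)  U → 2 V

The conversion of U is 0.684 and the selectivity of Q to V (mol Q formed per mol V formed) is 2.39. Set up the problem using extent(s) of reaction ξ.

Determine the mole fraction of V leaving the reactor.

Conversion of U: U consumed = 0.684 × 319.5 = 218.5 mol = 2ξ₁ + 1ξ₂.
Selectivity: 1ξ₁ / (2ξ₂) = 2.39 → ξ₁ = 4.78 ξ₂.
Substitute: (2·4.78 + 1) ξ₂ = 218.5 → ξ₂ = 20.69 mol, ξ₁ = 98.92 mol.
Outlet amounts (n = n₀ + Σ ν·ξ):
  U: 319.5 − 2(98.92) − 1(20.69) = 101
  Q: 0 + 1(98.92) = 98.92
  V: 0 + 2(20.69) = 41.39
Total out = 241.3 mol; y_V = 41.39 / 241.3 = 0.1715.

0.172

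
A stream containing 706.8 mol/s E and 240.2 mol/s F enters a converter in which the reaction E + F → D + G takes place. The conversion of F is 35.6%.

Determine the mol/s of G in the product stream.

85.5 mol/s

F reacted = 0.356 × 240.2 = 85.51 mol/s; ν_F = −1, so ξ = 85.51/1 = 85.51 mol/s.
Outlet amounts (n = n₀ + ν ξ):
  E: 706.8 − 1(85.51) = 621.3
  F: 240.2 − 1(85.51) = 154.7
  D: 0 + 1(85.51) = 85.51
  G: 0 + 1(85.51) = 85.51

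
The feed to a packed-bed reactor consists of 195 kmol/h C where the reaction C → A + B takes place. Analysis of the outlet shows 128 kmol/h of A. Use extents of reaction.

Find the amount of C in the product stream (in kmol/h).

67 kmol/h

For A: n = n₀ + 1ξ → 128 = 0 + 1ξ, giving ξ = 128 kmol/h.
Outlet amounts (n = n₀ + ν ξ):
  C: 195 − 1(128) = 67
  A: 0 + 1(128) = 128
  B: 0 + 1(128) = 128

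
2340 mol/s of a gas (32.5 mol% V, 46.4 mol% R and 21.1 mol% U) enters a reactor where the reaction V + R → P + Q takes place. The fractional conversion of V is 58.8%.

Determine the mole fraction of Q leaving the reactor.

0.191

V reacted = 0.588 × 760.5 = 447.2 mol/s; ν_V = −1, so ξ = 447.2/1 = 447.2 mol/s.
Outlet amounts (n = n₀ + ν ξ):
  V: 760.5 − 1(447.2) = 313.3
  R: 1086 − 1(447.2) = 638.6
  P: 0 + 1(447.2) = 447.2
  Q: 0 + 1(447.2) = 447.2
  U: 493.7 (inert)
Total out = 2340 mol/s; y_Q = 447.2 / 2340 = 0.1911.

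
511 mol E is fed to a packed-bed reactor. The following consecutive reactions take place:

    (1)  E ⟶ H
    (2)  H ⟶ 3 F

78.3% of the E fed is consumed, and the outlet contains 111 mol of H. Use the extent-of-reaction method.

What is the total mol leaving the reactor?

Conversion of E: E consumed = 1ξ₁ = 0.783 × 511 → ξ₁ = 400.1 mol.
H balance: n_H = 0 + 1ξ₁ − 1ξ₂ = 111 → ξ₂ = (1·400.1 − 111)/1 = 289.1 mol.
Outlet amounts (n = n₀ + Σ ν·ξ):
  E: 511 − 1(400.1) = 110.9
  H: 0 + 1(400.1) − 1(289.1) = 111
  F: 0 + 3(289.1) = 867.3
Total out = 110.9 + 111 + 867.3 = 1089 mol.

1090 mol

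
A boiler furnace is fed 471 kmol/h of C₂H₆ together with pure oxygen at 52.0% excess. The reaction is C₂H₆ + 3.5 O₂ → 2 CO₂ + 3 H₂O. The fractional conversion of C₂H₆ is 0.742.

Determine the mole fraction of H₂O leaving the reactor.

Stoichiometric O₂ = 3.5 × 471 = 1648 kmol/h; O₂ fed = 1648 × 1.520 = 2506 kmol/h.
Fuel reacted = 0.742 × 471 → ξ = 349.5 kmol/h.
Outlet (n = n₀ + ν ξ):
  C₂H₆: 471 − 1(349.5) = 121.5
  O₂: 2506 − 3.5(349.5) = 1283
  CO₂: 0 + 2(349.5) = 699
  H₂O: 0 + 3(349.5) = 1048
Total out = 3151 kmol/h; y_H₂O = 1048 / 3151 = 0.3327.

0.333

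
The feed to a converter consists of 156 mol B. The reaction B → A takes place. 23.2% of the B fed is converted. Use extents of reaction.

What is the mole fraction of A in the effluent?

0.232

B reacted = 0.232 × 156 = 36.19 mol; ν_B = −1, so ξ = 36.19/1 = 36.19 mol.
Outlet amounts (n = n₀ + ν ξ):
  B: 156 − 1(36.19) = 119.8
  A: 0 + 1(36.19) = 36.19
Total out = 156 mol; y_A = 36.19 / 156 = 0.232.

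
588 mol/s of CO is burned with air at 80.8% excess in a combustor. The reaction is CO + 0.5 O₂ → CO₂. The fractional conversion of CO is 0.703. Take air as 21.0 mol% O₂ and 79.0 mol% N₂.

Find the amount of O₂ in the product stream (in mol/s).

325 mol/s

Stoichiometric O₂ = 0.5 × 588 = 294 mol/s; O₂ fed = 294 × 1.808 = 531.6 mol/s.
N₂ fed = 531.6 × 79/21 = 2000 mol/s.
Fuel reacted = 0.703 × 588 → ξ = 413.4 mol/s.
Outlet (n = n₀ + ν ξ):
  CO: 588 − 1(413.4) = 174.6
  O₂: 531.6 − 0.5(413.4) = 324.9
  N₂: 2000 (inert)
  CO₂: 0 + 1(413.4) = 413.4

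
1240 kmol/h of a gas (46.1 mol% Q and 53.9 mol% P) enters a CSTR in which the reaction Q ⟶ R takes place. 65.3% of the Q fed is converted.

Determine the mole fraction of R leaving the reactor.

Q reacted = 0.653 × 571.6 = 373.3 kmol/h; ν_Q = −1, so ξ = 373.3/1 = 373.3 kmol/h.
Outlet amounts (n = n₀ + ν ξ):
  Q: 571.6 − 1(373.3) = 198.4
  R: 0 + 1(373.3) = 373.3
  P: 668.4 (inert)
Total out = 1240 kmol/h; y_R = 373.3 / 1240 = 0.301.

0.301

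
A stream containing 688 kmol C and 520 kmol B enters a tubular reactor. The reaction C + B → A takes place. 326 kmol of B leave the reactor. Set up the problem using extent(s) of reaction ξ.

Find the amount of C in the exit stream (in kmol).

For B: n = n₀ − 1ξ → 326 = 520 − 1ξ, giving ξ = 194 kmol.
Outlet amounts (n = n₀ + ν ξ):
  C: 688 − 1(194) = 494
  B: 520 − 1(194) = 326
  A: 0 + 1(194) = 194

494 kmol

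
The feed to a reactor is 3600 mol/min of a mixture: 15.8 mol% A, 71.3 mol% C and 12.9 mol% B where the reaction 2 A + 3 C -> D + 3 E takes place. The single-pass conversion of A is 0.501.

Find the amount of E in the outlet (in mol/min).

A reacted = 0.501 × 568.8 = 285 mol/min; ν_A = −2, so ξ = 285/2 = 142.5 mol/min.
Outlet amounts (n = n₀ + ν ξ):
  A: 568.8 − 2(142.5) = 283.8
  C: 2567 − 3(142.5) = 2139
  D: 0 + 1(142.5) = 142.5
  E: 0 + 3(142.5) = 427.5
  B: 464.4 (inert)

427 mol/min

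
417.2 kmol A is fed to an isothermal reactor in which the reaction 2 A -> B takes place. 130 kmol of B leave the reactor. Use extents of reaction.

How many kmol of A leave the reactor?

For B: n = n₀ + 1ξ → 130 = 0 + 1ξ, giving ξ = 130 kmol.
Outlet amounts (n = n₀ + ν ξ):
  A: 417.2 − 2(130) = 157.2
  B: 0 + 1(130) = 130

157 kmol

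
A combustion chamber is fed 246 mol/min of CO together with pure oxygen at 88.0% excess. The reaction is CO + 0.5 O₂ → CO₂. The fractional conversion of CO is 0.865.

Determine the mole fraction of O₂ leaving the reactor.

0.337

Stoichiometric O₂ = 0.5 × 246 = 123 mol/min; O₂ fed = 123 × 1.880 = 231.2 mol/min.
Fuel reacted = 0.865 × 246 → ξ = 212.8 mol/min.
Outlet (n = n₀ + ν ξ):
  CO: 246 − 1(212.8) = 33.21
  O₂: 231.2 − 0.5(212.8) = 124.8
  CO₂: 0 + 1(212.8) = 212.8
Total out = 370.8 mol/min; y_O₂ = 124.8 / 370.8 = 0.3367.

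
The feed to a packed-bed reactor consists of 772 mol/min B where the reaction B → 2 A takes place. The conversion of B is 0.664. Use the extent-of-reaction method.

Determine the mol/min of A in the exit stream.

1030 mol/min

B reacted = 0.664 × 772 = 512.6 mol/min; ν_B = −1, so ξ = 512.6/1 = 512.6 mol/min.
Outlet amounts (n = n₀ + ν ξ):
  B: 772 − 1(512.6) = 259.4
  A: 0 + 2(512.6) = 1025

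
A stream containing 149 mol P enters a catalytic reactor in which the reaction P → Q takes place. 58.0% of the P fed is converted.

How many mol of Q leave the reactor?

P reacted = 0.58 × 149 = 86.42 mol; ν_P = −1, so ξ = 86.42/1 = 86.42 mol.
Outlet amounts (n = n₀ + ν ξ):
  P: 149 − 1(86.42) = 62.58
  Q: 0 + 1(86.42) = 86.42

86.4 mol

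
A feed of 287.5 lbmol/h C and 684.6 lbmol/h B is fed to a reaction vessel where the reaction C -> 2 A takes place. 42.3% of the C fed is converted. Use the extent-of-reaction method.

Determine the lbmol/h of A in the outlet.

243 lbmol/h

C reacted = 0.423 × 287.5 = 121.6 lbmol/h; ν_C = −1, so ξ = 121.6/1 = 121.6 lbmol/h.
Outlet amounts (n = n₀ + ν ξ):
  C: 287.5 − 1(121.6) = 165.9
  A: 0 + 2(121.6) = 243.2
  B: 684.6 (inert)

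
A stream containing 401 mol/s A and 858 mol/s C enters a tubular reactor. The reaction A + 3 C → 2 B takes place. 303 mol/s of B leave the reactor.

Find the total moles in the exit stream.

For B: n = n₀ + 2ξ → 303 = 0 + 2ξ, giving ξ = 151.5 mol/s.
Outlet amounts (n = n₀ + ν ξ):
  A: 401 − 1(151.5) = 249.5
  C: 858 − 3(151.5) = 403.5
  B: 0 + 2(151.5) = 303
Total out = 249.5 + 403.5 + 303 = 956 mol/s.

956 mol/s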